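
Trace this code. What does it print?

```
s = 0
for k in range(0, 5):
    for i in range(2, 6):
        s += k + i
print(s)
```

k=0,i=2: s = 0+2 = 2
k=0,i=3: s = 2+3 = 5
k=0,i=4: s = 5+4 = 9
k=0,i=5: s = 9+5 = 14
k=1,i=2: s = 14+3 = 17
k=1,i=3: s = 17+4 = 21
k=1,i=4: s = 21+5 = 26
k=1,i=5: s = 26+6 = 32
k=2,i=2: s = 32+4 = 36
k=2,i=3: s = 36+5 = 41
k=2,i=4: s = 41+6 = 47
k=2,i=5: s = 47+7 = 54
k=3,i=2: s = 54+5 = 59
k=3,i=3: s = 59+6 = 65
k=3,i=4: s = 65+7 = 72
k=3,i=5: s = 72+8 = 80
k=4,i=2: s = 80+6 = 86
k=4,i=3: s = 86+7 = 93
k=4,i=4: s = 93+8 = 101
k=4,i=5: s = 101+9 = 110

110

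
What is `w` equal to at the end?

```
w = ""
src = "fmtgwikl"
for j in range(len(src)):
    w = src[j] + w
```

'lkiwgtmf'

j=0: prepend 'f' → 'f'
j=1: prepend 'm' → 'mf'
j=2: prepend 't' → 'tmf'
j=3: prepend 'g' → 'gtmf'
j=4: prepend 'w' → 'wgtmf'
j=5: prepend 'i' → 'iwgtmf'
j=6: prepend 'k' → 'kiwgtmf'
j=7: prepend 'l' → 'lkiwgtmf'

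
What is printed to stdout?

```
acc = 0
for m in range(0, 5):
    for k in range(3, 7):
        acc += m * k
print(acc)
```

180

m=0,k=3: acc = 0+0 = 0
m=0,k=4: acc = 0+0 = 0
m=0,k=5: acc = 0+0 = 0
m=0,k=6: acc = 0+0 = 0
m=1,k=3: acc = 0+3 = 3
m=1,k=4: acc = 3+4 = 7
m=1,k=5: acc = 7+5 = 12
m=1,k=6: acc = 12+6 = 18
m=2,k=3: acc = 18+6 = 24
m=2,k=4: acc = 24+8 = 32
m=2,k=5: acc = 32+10 = 42
m=2,k=6: acc = 42+12 = 54
m=3,k=3: acc = 54+9 = 63
m=3,k=4: acc = 63+12 = 75
m=3,k=5: acc = 75+15 = 90
m=3,k=6: acc = 90+18 = 108
m=4,k=3: acc = 108+12 = 120
m=4,k=4: acc = 120+16 = 136
m=4,k=5: acc = 136+20 = 156
m=4,k=6: acc = 156+24 = 180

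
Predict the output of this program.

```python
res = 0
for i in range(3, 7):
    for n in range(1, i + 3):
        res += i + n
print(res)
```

222

i=3,n=1: res = 0+4 = 4
i=3,n=2: res = 4+5 = 9
i=3,n=3: res = 9+6 = 15
i=3,n=4: res = 15+7 = 22
i=3,n=5: res = 22+8 = 30
i=4,n=1: res = 30+5 = 35
i=4,n=2: res = 35+6 = 41
i=4,n=3: res = 41+7 = 48
i=4,n=4: res = 48+8 = 56
i=4,n=5: res = 56+9 = 65
i=4,n=6: res = 65+10 = 75
i=5,n=1: res = 75+6 = 81
i=5,n=2: res = 81+7 = 88
i=5,n=3: res = 88+8 = 96
i=5,n=4: res = 96+9 = 105
i=5,n=5: res = 105+10 = 115
i=5,n=6: res = 115+11 = 126
i=5,n=7: res = 126+12 = 138
i=6,n=1: res = 138+7 = 145
i=6,n=2: res = 145+8 = 153
i=6,n=3: res = 153+9 = 162
i=6,n=4: res = 162+10 = 172
i=6,n=5: res = 172+11 = 183
i=6,n=6: res = 183+12 = 195
i=6,n=7: res = 195+13 = 208
i=6,n=8: res = 208+14 = 222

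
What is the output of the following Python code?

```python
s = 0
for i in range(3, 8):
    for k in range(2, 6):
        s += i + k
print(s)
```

i=3,k=2: s = 0+5 = 5
i=3,k=3: s = 5+6 = 11
i=3,k=4: s = 11+7 = 18
i=3,k=5: s = 18+8 = 26
i=4,k=2: s = 26+6 = 32
i=4,k=3: s = 32+7 = 39
i=4,k=4: s = 39+8 = 47
i=4,k=5: s = 47+9 = 56
i=5,k=2: s = 56+7 = 63
i=5,k=3: s = 63+8 = 71
i=5,k=4: s = 71+9 = 80
i=5,k=5: s = 80+10 = 90
i=6,k=2: s = 90+8 = 98
i=6,k=3: s = 98+9 = 107
i=6,k=4: s = 107+10 = 117
i=6,k=5: s = 117+11 = 128
i=7,k=2: s = 128+9 = 137
i=7,k=3: s = 137+10 = 147
i=7,k=4: s = 147+11 = 158
i=7,k=5: s = 158+12 = 170

170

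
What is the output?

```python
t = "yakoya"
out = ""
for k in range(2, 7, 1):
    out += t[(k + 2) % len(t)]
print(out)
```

k=2: add t[4]='y' → 'y'
k=3: add t[5]='a' → 'ya'
k=4: add t[0]='y' → 'yay'
k=5: add t[1]='a' → 'yaya'
k=6: add t[2]='k' → 'yayak'

yayak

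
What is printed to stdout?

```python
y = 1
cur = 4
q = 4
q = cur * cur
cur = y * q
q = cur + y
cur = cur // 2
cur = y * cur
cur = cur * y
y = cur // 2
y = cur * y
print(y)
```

q = 4*4 = 16
cur = 1*16 = 16
q = 16+1 = 17
cur = 16//2 = 8
cur = 1*8 = 8
cur = 8*1 = 8
y = 8//2 = 4
y = 8*4 = 32

32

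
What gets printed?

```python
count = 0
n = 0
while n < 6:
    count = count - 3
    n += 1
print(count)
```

-18

n=0: count = 0-3 = -3
n=1: count = (-3)-3 = -6
n=2: count = (-6)-3 = -9
n=3: count = (-9)-3 = -12
n=4: count = (-12)-3 = -15
n=5: count = (-15)-3 = -18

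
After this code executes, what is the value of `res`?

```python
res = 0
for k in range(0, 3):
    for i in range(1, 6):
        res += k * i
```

k=0,i=1: res = 0+0 = 0
k=0,i=2: res = 0+0 = 0
k=0,i=3: res = 0+0 = 0
k=0,i=4: res = 0+0 = 0
k=0,i=5: res = 0+0 = 0
k=1,i=1: res = 0+1 = 1
k=1,i=2: res = 1+2 = 3
k=1,i=3: res = 3+3 = 6
k=1,i=4: res = 6+4 = 10
k=1,i=5: res = 10+5 = 15
k=2,i=1: res = 15+2 = 17
k=2,i=2: res = 17+4 = 21
k=2,i=3: res = 21+6 = 27
k=2,i=4: res = 27+8 = 35
k=2,i=5: res = 35+10 = 45

45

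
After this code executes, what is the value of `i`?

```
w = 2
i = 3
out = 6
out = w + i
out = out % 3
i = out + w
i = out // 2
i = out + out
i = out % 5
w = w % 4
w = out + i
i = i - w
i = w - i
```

out = 2+3 = 5
out = 5%3 = 2
i = 2+2 = 4
i = 2//2 = 1
i = 2+2 = 4
i = 2%5 = 2
w = 2%4 = 2
w = 2+2 = 4
i = 2-4 = -2
i = 4-(-2) = 6

6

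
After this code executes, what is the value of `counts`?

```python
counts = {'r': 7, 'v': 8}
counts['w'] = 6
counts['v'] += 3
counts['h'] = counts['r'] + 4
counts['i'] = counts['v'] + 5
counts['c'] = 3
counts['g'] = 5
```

{'r': 7, 'v': 11, 'w': 6, 'h': 11, 'i': 16, 'c': 3, 'g': 5}

counts['w'] = 6 → {'r': 7, 'v': 8, 'w': 6}
counts['v'] = 8+3 = 11 → {'r': 7, 'v': 11, 'w': 6}
counts['h'] = counts['r']+4 = 11 → {'r': 7, 'v': 11, 'w': 6, 'h': 11}
counts['i'] = counts['v']+5 = 16 → {'r': 7, 'v': 11, 'w': 6, 'h': 11, 'i': 16}
counts['c'] = 3 → {'r': 7, 'v': 11, 'w': 6, 'h': 11, 'i': 16, 'c': 3}
counts['g'] = 5 → {'r': 7, 'v': 11, 'w': 6, 'h': 11, 'i': 16, 'c': 3, 'g': 5}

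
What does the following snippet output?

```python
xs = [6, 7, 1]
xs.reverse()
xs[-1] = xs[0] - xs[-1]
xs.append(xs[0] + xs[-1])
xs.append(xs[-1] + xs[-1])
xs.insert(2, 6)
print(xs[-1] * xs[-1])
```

64

reverse → [1, 7, 6]
xs[-1] = xs[0]-xs[-1] = 1-6 = -5 → [1, 7, -5]
append xs[0]+xs[-1] = 1+(-5) = -4 → [1, 7, -5, -4]
append xs[-1]+xs[-1] = (-4)+(-4) = -8 → [1, 7, -5, -4, -8]
insert 6 at 2 → [1, 7, 6, -5, -4, -8]
xs[-1]*xs[-1] = (-8)*(-8) = 64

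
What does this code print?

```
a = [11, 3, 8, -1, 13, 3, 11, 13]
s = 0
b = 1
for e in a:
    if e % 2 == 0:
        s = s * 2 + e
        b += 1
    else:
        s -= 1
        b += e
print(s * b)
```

e=11: not even, s = 0-1 = -1; b=12
e=3: not even, s = (-1)-1 = -2; b=15
e=8: even, s = (-2)*2+8 = 4; b=16
e=-1: not even, s = 4-1 = 3; b=15
e=13: not even, s = 3-1 = 2; b=28
e=3: not even, s = 2-1 = 1; b=31
e=11: not even, s = 1-1 = 0; b=42
e=13: not even, s = 0-1 = -1; b=55
s*b = (-1)*55 = -55

-55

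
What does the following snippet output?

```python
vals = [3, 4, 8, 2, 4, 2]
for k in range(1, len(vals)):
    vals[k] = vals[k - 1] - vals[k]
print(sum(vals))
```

-50

k=1: vals[1] = 3-4 = -1 → [3, -1, 8, 2, 4, 2]
k=2: vals[2] = (-1)-8 = -9 → [3, -1, -9, 2, 4, 2]
k=3: vals[3] = (-9)-2 = -11 → [3, -1, -9, -11, 4, 2]
k=4: vals[4] = (-11)-4 = -15 → [3, -1, -9, -11, -15, 2]
k=5: vals[5] = (-15)-2 = -17 → [3, -1, -9, -11, -15, -17]
sum = -50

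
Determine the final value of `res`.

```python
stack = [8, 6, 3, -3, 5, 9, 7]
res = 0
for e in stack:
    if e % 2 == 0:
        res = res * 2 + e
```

e=8: even, res = 0*2+8 = 8
e=6: even, res = 8*2+6 = 22
e=3: not even
e=-3: not even
e=5: not even
e=9: not even
e=7: not even

22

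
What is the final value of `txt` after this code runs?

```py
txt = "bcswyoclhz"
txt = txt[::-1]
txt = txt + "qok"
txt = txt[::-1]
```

'koqbcswyoclhz'

reverse → 'zhlcoywscb'
+ 'qok' → 'zhlcoywscbqok'
reverse → 'koqbcswyoclhz'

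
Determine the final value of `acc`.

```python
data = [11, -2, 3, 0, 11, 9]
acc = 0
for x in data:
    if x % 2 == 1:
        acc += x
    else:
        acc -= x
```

36

x=11: odd, acc = 0+11 = 11
x=-2: not odd, acc = 11-(-2) = 13
x=3: odd, acc = 13+3 = 16
x=0: not odd, acc = 16-0 = 16
x=11: odd, acc = 16+11 = 27
x=9: odd, acc = 27+9 = 36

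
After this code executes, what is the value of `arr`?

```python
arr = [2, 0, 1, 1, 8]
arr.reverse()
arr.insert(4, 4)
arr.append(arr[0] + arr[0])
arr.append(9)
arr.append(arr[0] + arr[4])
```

reverse → [8, 1, 1, 0, 2]
insert 4 at 4 → [8, 1, 1, 0, 4, 2]
append arr[0]+arr[0] = 8+8 = 16 → [8, 1, 1, 0, 4, 2, 16]
append 9 → [8, 1, 1, 0, 4, 2, 16, 9]
append arr[0]+arr[4] = 8+4 = 12 → [8, 1, 1, 0, 4, 2, 16, 9, 12]

[8, 1, 1, 0, 4, 2, 16, 9, 12]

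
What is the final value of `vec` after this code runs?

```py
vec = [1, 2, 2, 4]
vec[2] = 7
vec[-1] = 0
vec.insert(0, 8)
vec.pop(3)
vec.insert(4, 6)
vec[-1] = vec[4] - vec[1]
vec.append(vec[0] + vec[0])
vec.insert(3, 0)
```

vec[2] = 7 → [1, 2, 7, 4]
vec[-1] = 0 → [1, 2, 7, 0]
insert 8 at 0 → [8, 1, 2, 7, 0]
pop(3) removes 7 → [8, 1, 2, 0]
insert 6 at 4 → [8, 1, 2, 0, 6]
vec[-1] = vec[4]-vec[1] = 6-1 = 5 → [8, 1, 2, 0, 5]
append vec[0]+vec[0] = 8+8 = 16 → [8, 1, 2, 0, 5, 16]
insert 0 at 3 → [8, 1, 2, 0, 0, 5, 16]

[8, 1, 2, 0, 0, 5, 16]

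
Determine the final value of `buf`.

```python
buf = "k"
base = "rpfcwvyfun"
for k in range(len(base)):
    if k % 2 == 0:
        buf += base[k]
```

'krfwyu'

k=0: add 'r' → 'kr'
k=1: skip
k=2: add 'f' → 'krf'
k=3: skip
k=4: add 'w' → 'krfw'
k=5: skip
k=6: add 'y' → 'krfwy'
k=7: skip
k=8: add 'u' → 'krfwyu'
k=9: skip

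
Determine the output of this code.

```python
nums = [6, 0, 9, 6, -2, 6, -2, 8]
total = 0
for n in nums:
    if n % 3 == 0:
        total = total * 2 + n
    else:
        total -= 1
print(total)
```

146

n=6: %3==0, total = 0*2+6 = 6
n=0: %3==0, total = 6*2+0 = 12
n=9: %3==0, total = 12*2+9 = 33
n=6: %3==0, total = 33*2+6 = 72
n=-2: not %3==0, total = 72-1 = 71
n=6: %3==0, total = 71*2+6 = 148
n=-2: not %3==0, total = 148-1 = 147
n=8: not %3==0, total = 147-1 = 146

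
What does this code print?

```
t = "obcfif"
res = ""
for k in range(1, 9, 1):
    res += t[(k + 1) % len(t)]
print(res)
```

cfifobcf

k=1: add t[2]='c' → 'c'
k=2: add t[3]='f' → 'cf'
k=3: add t[4]='i' → 'cfi'
k=4: add t[5]='f' → 'cfif'
k=5: add t[0]='o' → 'cfifo'
k=6: add t[1]='b' → 'cfifob'
k=7: add t[2]='c' → 'cfifobc'
k=8: add t[3]='f' → 'cfifobcf'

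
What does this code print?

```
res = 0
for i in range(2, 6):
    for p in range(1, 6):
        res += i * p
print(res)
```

210

i=2,p=1: res = 0+2 = 2
i=2,p=2: res = 2+4 = 6
i=2,p=3: res = 6+6 = 12
i=2,p=4: res = 12+8 = 20
i=2,p=5: res = 20+10 = 30
i=3,p=1: res = 30+3 = 33
i=3,p=2: res = 33+6 = 39
i=3,p=3: res = 39+9 = 48
i=3,p=4: res = 48+12 = 60
i=3,p=5: res = 60+15 = 75
i=4,p=1: res = 75+4 = 79
i=4,p=2: res = 79+8 = 87
i=4,p=3: res = 87+12 = 99
i=4,p=4: res = 99+16 = 115
i=4,p=5: res = 115+20 = 135
i=5,p=1: res = 135+5 = 140
i=5,p=2: res = 140+10 = 150
i=5,p=3: res = 150+15 = 165
i=5,p=4: res = 165+20 = 185
i=5,p=5: res = 185+25 = 210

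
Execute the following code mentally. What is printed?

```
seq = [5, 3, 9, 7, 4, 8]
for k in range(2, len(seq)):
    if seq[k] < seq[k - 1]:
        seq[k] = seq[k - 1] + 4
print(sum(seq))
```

k=2: 9>=3, unchanged → [5, 3, 9, 7, 4, 8]
k=3: 7<9, seq[3] = 9+4 = 13 → [5, 3, 9, 13, 4, 8]
k=4: 4<13, seq[4] = 13+4 = 17 → [5, 3, 9, 13, 17, 8]
k=5: 8<17, seq[5] = 17+4 = 21 → [5, 3, 9, 13, 17, 21]
sum = 68

68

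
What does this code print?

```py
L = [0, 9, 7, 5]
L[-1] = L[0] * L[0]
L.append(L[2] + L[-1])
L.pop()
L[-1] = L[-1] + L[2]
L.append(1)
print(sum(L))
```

24

L[-1] = L[0]*L[0] = 0*0 = 0 → [0, 9, 7, 0]
append L[2]+L[-1] = 7+0 = 7 → [0, 9, 7, 0, 7]
pop() removes 7 → [0, 9, 7, 0]
L[-1] = L[-1]+L[2] = 0+7 = 7 → [0, 9, 7, 7]
append 1 → [0, 9, 7, 7, 1]
sum = 24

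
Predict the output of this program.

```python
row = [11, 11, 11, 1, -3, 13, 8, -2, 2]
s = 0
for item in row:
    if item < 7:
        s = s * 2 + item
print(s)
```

item=11: not <7
item=11: not <7
item=11: not <7
item=1: <7, s = 0*2+1 = 1
item=-3: <7, s = 1*2+(-3) = -1
item=13: not <7
item=8: not <7
item=-2: <7, s = (-1)*2+(-2) = -4
item=2: <7, s = (-4)*2+2 = -6

-6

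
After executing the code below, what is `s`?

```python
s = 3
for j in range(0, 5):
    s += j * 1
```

13

j=0: s = 3+0*1 = 3
j=1: s = 3+1*1 = 4
j=2: s = 4+2*1 = 6
j=3: s = 6+3*1 = 9
j=4: s = 9+4*1 = 13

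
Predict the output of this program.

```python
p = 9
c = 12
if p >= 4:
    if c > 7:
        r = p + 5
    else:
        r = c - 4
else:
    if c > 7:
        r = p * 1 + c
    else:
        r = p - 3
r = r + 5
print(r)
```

p=9, c=12
p >= 4 is True; c > 7 is True
→ r = p + 5 = 14
r = 14+5 = 19

19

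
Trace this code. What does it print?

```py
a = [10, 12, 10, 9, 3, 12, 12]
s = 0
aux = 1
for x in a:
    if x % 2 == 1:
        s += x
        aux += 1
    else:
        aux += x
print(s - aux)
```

x=10: not odd; aux=11
x=12: not odd; aux=23
x=10: not odd; aux=33
x=9: odd, s = 0+9 = 9; aux=34
x=3: odd, s = 9+3 = 12; aux=35
x=12: not odd; aux=47
x=12: not odd; aux=59
s-aux = 12-59 = -47

-47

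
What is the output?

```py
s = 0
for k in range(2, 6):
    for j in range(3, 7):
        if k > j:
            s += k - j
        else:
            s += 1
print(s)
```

k=2,j=3: not 2>3, s = 0+1 = 1
k=2,j=4: not 2>4, s = 1+1 = 2
k=2,j=5: not 2>5, s = 2+1 = 3
k=2,j=6: not 2>6, s = 3+1 = 4
k=3,j=3: not 3>3, s = 4+1 = 5
k=3,j=4: not 3>4, s = 5+1 = 6
k=3,j=5: not 3>5, s = 6+1 = 7
k=3,j=6: not 3>6, s = 7+1 = 8
k=4,j=3: 4>3, s = 8+1 = 9
k=4,j=4: not 4>4, s = 9+1 = 10
k=4,j=5: not 4>5, s = 10+1 = 11
k=4,j=6: not 4>6, s = 11+1 = 12
k=5,j=3: 5>3, s = 12+2 = 14
k=5,j=4: 5>4, s = 14+1 = 15
k=5,j=5: not 5>5, s = 15+1 = 16
k=5,j=6: not 5>6, s = 16+1 = 17

17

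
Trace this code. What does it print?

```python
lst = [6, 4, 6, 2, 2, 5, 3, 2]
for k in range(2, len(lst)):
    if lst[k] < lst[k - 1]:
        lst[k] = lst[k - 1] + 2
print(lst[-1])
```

16

k=2: 6>=4, unchanged → [6, 4, 6, 2, 2, 5, 3, 2]
k=3: 2<6, lst[3] = 6+2 = 8 → [6, 4, 6, 8, 2, 5, 3, 2]
k=4: 2<8, lst[4] = 8+2 = 10 → [6, 4, 6, 8, 10, 5, 3, 2]
k=5: 5<10, lst[5] = 10+2 = 12 → [6, 4, 6, 8, 10, 12, 3, 2]
k=6: 3<12, lst[6] = 12+2 = 14 → [6, 4, 6, 8, 10, 12, 14, 2]
k=7: 2<14, lst[7] = 14+2 = 16 → [6, 4, 6, 8, 10, 12, 14, 16]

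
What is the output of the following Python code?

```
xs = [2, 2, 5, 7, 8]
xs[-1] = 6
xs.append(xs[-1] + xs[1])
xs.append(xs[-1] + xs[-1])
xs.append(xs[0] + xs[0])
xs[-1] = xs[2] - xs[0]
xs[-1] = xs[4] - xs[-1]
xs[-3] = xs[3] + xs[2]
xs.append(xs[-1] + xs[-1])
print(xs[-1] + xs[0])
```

8

xs[-1] = 6 → [2, 2, 5, 7, 6]
append xs[-1]+xs[1] = 6+2 = 8 → [2, 2, 5, 7, 6, 8]
append xs[-1]+xs[-1] = 8+8 = 16 → [2, 2, 5, 7, 6, 8, 16]
append xs[0]+xs[0] = 2+2 = 4 → [2, 2, 5, 7, 6, 8, 16, 4]
xs[-1] = xs[2]-xs[0] = 5-2 = 3 → [2, 2, 5, 7, 6, 8, 16, 3]
xs[-1] = xs[4]-xs[-1] = 6-3 = 3 → [2, 2, 5, 7, 6, 8, 16, 3]
xs[-3] = xs[3]+xs[2] = 7+5 = 12 → [2, 2, 5, 7, 6, 12, 16, 3]
append xs[-1]+xs[-1] = 3+3 = 6 → [2, 2, 5, 7, 6, 12, 16, 3, 6]
xs[-1]+xs[0] = 6+2 = 8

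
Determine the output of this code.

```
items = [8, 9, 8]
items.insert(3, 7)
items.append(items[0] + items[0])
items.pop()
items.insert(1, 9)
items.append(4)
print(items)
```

[8, 9, 9, 8, 7, 4]

insert 7 at 3 → [8, 9, 8, 7]
append items[0]+items[0] = 8+8 = 16 → [8, 9, 8, 7, 16]
pop() removes 16 → [8, 9, 8, 7]
insert 9 at 1 → [8, 9, 9, 8, 7]
append 4 → [8, 9, 9, 8, 7, 4]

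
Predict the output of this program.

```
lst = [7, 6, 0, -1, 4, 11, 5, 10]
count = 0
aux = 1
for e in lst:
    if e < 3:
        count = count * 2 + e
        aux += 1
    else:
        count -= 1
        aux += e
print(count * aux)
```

e=7: not <3, count = 0-1 = -1; aux=8
e=6: not <3, count = (-1)-1 = -2; aux=14
e=0: <3, count = (-2)*2+0 = -4; aux=15
e=-1: <3, count = (-4)*2+(-1) = -9; aux=16
e=4: not <3, count = (-9)-1 = -10; aux=20
e=11: not <3, count = (-10)-1 = -11; aux=31
e=5: not <3, count = (-11)-1 = -12; aux=36
e=10: not <3, count = (-12)-1 = -13; aux=46
count*aux = (-13)*46 = -598

-598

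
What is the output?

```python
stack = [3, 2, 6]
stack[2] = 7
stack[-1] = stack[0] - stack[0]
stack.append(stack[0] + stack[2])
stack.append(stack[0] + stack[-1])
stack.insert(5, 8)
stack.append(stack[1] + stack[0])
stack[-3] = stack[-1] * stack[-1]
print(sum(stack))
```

stack[2] = 7 → [3, 2, 7]
stack[-1] = stack[0]-stack[0] = 3-3 = 0 → [3, 2, 0]
append stack[0]+stack[2] = 3+0 = 3 → [3, 2, 0, 3]
append stack[0]+stack[-1] = 3+3 = 6 → [3, 2, 0, 3, 6]
insert 8 at 5 → [3, 2, 0, 3, 6, 8]
append stack[1]+stack[0] = 2+3 = 5 → [3, 2, 0, 3, 6, 8, 5]
stack[-3] = stack[-1]*stack[-1] = 5*5 = 25 → [3, 2, 0, 3, 25, 8, 5]
sum = 46

46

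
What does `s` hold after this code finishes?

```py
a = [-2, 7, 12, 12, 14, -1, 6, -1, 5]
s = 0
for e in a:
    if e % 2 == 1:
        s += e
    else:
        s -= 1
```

5

e=-2: not odd, s = 0-1 = -1
e=7: odd, s = (-1)+7 = 6
e=12: not odd, s = 6-1 = 5
e=12: not odd, s = 5-1 = 4
e=14: not odd, s = 4-1 = 3
e=-1: odd, s = 3+(-1) = 2
e=6: not odd, s = 2-1 = 1
e=-1: odd, s = 1+(-1) = 0
e=5: odd, s = 0+5 = 5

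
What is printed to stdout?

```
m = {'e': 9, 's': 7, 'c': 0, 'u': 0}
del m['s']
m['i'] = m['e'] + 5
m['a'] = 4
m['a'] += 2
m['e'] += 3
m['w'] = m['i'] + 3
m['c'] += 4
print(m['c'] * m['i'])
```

56

del 's' → {'e': 9, 'c': 0, 'u': 0}
m['i'] = m['e']+5 = 14 → {'e': 9, 'c': 0, 'u': 0, 'i': 14}
m['a'] = 4 → {'e': 9, 'c': 0, 'u': 0, 'i': 14, 'a': 4}
m['a'] = 4+2 = 6 → {'e': 9, 'c': 0, 'u': 0, 'i': 14, 'a': 6}
m['e'] = 9+3 = 12 → {'e': 12, 'c': 0, 'u': 0, 'i': 14, 'a': 6}
m['w'] = m['i']+3 = 17 → {'e': 12, 'c': 0, 'u': 0, 'i': 14, 'a': 6, 'w': 17}
m['c'] = 0+4 = 4 → {'e': 12, 'c': 4, 'u': 0, 'i': 14, 'a': 6, 'w': 17}
m['c']*m['i'] = 4*14 = 56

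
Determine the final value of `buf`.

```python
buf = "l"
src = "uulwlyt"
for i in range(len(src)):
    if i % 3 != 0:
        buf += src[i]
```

'lully'

i=0: skip
i=1: add 'u' → 'lu'
i=2: add 'l' → 'lul'
i=3: skip
i=4: add 'l' → 'lull'
i=5: add 'y' → 'lully'
i=6: skip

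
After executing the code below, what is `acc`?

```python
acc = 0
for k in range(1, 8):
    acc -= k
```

-28

k=1: acc = 0-1 = -1
k=2: acc = (-1)-2 = -3
k=3: acc = (-3)-3 = -6
k=4: acc = (-6)-4 = -10
k=5: acc = (-10)-5 = -15
k=6: acc = (-15)-6 = -21
k=7: acc = (-21)-7 = -28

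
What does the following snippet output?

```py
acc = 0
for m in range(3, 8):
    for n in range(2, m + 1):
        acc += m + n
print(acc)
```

185

m=3,n=2: acc = 0+5 = 5
m=3,n=3: acc = 5+6 = 11
m=4,n=2: acc = 11+6 = 17
m=4,n=3: acc = 17+7 = 24
m=4,n=4: acc = 24+8 = 32
m=5,n=2: acc = 32+7 = 39
m=5,n=3: acc = 39+8 = 47
m=5,n=4: acc = 47+9 = 56
m=5,n=5: acc = 56+10 = 66
m=6,n=2: acc = 66+8 = 74
m=6,n=3: acc = 74+9 = 83
m=6,n=4: acc = 83+10 = 93
m=6,n=5: acc = 93+11 = 104
m=6,n=6: acc = 104+12 = 116
m=7,n=2: acc = 116+9 = 125
m=7,n=3: acc = 125+10 = 135
m=7,n=4: acc = 135+11 = 146
m=7,n=5: acc = 146+12 = 158
m=7,n=6: acc = 158+13 = 171
m=7,n=7: acc = 171+14 = 185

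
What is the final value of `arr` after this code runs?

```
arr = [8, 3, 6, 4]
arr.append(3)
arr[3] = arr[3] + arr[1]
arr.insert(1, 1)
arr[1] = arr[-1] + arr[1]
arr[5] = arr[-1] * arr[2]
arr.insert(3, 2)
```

append 3 → [8, 3, 6, 4, 3]
arr[3] = arr[3]+arr[1] = 4+3 = 7 → [8, 3, 6, 7, 3]
insert 1 at 1 → [8, 1, 3, 6, 7, 3]
arr[1] = arr[-1]+arr[1] = 3+1 = 4 → [8, 4, 3, 6, 7, 3]
arr[5] = arr[-1]*arr[2] = 3*3 = 9 → [8, 4, 3, 6, 7, 9]
insert 2 at 3 → [8, 4, 3, 2, 6, 7, 9]

[8, 4, 3, 2, 6, 7, 9]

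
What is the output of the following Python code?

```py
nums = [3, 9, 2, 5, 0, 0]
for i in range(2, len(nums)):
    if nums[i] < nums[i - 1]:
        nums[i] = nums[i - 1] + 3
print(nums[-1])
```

i=2: 2<9, nums[2] = 9+3 = 12 → [3, 9, 12, 5, 0, 0]
i=3: 5<12, nums[3] = 12+3 = 15 → [3, 9, 12, 15, 0, 0]
i=4: 0<15, nums[4] = 15+3 = 18 → [3, 9, 12, 15, 18, 0]
i=5: 0<18, nums[5] = 18+3 = 21 → [3, 9, 12, 15, 18, 21]

21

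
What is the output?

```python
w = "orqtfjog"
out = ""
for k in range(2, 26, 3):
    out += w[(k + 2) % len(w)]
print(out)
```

fgqjotor

k=2: add w[4]='f' → 'f'
k=5: add w[7]='g' → 'fg'
k=8: add w[2]='q' → 'fgq'
k=11: add w[5]='j' → 'fgqj'
k=14: add w[0]='o' → 'fgqjo'
k=17: add w[3]='t' → 'fgqjot'
k=20: add w[6]='o' → 'fgqjoto'
k=23: add w[1]='r' → 'fgqjotor'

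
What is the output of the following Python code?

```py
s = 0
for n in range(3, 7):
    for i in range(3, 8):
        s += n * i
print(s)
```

n=3,i=3: s = 0+9 = 9
n=3,i=4: s = 9+12 = 21
n=3,i=5: s = 21+15 = 36
n=3,i=6: s = 36+18 = 54
n=3,i=7: s = 54+21 = 75
n=4,i=3: s = 75+12 = 87
n=4,i=4: s = 87+16 = 103
n=4,i=5: s = 103+20 = 123
n=4,i=6: s = 123+24 = 147
n=4,i=7: s = 147+28 = 175
n=5,i=3: s = 175+15 = 190
n=5,i=4: s = 190+20 = 210
n=5,i=5: s = 210+25 = 235
n=5,i=6: s = 235+30 = 265
n=5,i=7: s = 265+35 = 300
n=6,i=3: s = 300+18 = 318
n=6,i=4: s = 318+24 = 342
n=6,i=5: s = 342+30 = 372
n=6,i=6: s = 372+36 = 408
n=6,i=7: s = 408+42 = 450

450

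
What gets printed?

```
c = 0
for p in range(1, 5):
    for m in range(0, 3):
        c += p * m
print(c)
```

p=1,m=0: c = 0+0 = 0
p=1,m=1: c = 0+1 = 1
p=1,m=2: c = 1+2 = 3
p=2,m=0: c = 3+0 = 3
p=2,m=1: c = 3+2 = 5
p=2,m=2: c = 5+4 = 9
p=3,m=0: c = 9+0 = 9
p=3,m=1: c = 9+3 = 12
p=3,m=2: c = 12+6 = 18
p=4,m=0: c = 18+0 = 18
p=4,m=1: c = 18+4 = 22
p=4,m=2: c = 22+8 = 30

30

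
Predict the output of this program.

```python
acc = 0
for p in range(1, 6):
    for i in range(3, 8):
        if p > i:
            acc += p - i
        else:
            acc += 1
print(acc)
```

26

p=1,i=3: not 1>3, acc = 0+1 = 1
p=1,i=4: not 1>4, acc = 1+1 = 2
p=1,i=5: not 1>5, acc = 2+1 = 3
p=1,i=6: not 1>6, acc = 3+1 = 4
p=1,i=7: not 1>7, acc = 4+1 = 5
p=2,i=3: not 2>3, acc = 5+1 = 6
p=2,i=4: not 2>4, acc = 6+1 = 7
p=2,i=5: not 2>5, acc = 7+1 = 8
p=2,i=6: not 2>6, acc = 8+1 = 9
p=2,i=7: not 2>7, acc = 9+1 = 10
p=3,i=3: not 3>3, acc = 10+1 = 11
p=3,i=4: not 3>4, acc = 11+1 = 12
p=3,i=5: not 3>5, acc = 12+1 = 13
p=3,i=6: not 3>6, acc = 13+1 = 14
p=3,i=7: not 3>7, acc = 14+1 = 15
p=4,i=3: 4>3, acc = 15+1 = 16
p=4,i=4: not 4>4, acc = 16+1 = 17
p=4,i=5: not 4>5, acc = 17+1 = 18
p=4,i=6: not 4>6, acc = 18+1 = 19
p=4,i=7: not 4>7, acc = 19+1 = 20
p=5,i=3: 5>3, acc = 20+2 = 22
p=5,i=4: 5>4, acc = 22+1 = 23
p=5,i=5: not 5>5, acc = 23+1 = 24
p=5,i=6: not 5>6, acc = 24+1 = 25
p=5,i=7: not 5>7, acc = 25+1 = 26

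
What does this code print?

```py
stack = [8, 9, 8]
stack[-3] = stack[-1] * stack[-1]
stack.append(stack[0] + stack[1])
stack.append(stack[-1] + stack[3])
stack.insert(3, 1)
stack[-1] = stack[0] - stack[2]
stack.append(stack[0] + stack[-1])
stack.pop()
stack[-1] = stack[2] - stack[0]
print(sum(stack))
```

stack[-3] = stack[-1]*stack[-1] = 8*8 = 64 → [64, 9, 8]
append stack[0]+stack[1] = 64+9 = 73 → [64, 9, 8, 73]
append stack[-1]+stack[3] = 73+73 = 146 → [64, 9, 8, 73, 146]
insert 1 at 3 → [64, 9, 8, 1, 73, 146]
stack[-1] = stack[0]-stack[2] = 64-8 = 56 → [64, 9, 8, 1, 73, 56]
append stack[0]+stack[-1] = 64+56 = 120 → [64, 9, 8, 1, 73, 56, 120]
pop() removes 120 → [64, 9, 8, 1, 73, 56]
stack[-1] = stack[2]-stack[0] = 8-64 = -56 → [64, 9, 8, 1, 73, -56]
sum = 99

99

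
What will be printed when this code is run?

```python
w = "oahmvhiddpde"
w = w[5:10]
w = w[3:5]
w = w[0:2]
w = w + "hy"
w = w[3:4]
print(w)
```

y

slice [5:10] → 'hiddp'
slice [3:5] → 'dp'
slice [0:2] → 'dp'
+ 'hy' → 'dphy'
slice [3:4] → 'y'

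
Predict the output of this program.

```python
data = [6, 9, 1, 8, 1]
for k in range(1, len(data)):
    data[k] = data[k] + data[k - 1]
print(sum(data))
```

k=1: data[1] = 9+6 = 15 → [6, 15, 1, 8, 1]
k=2: data[2] = 1+15 = 16 → [6, 15, 16, 8, 1]
k=3: data[3] = 8+16 = 24 → [6, 15, 16, 24, 1]
k=4: data[4] = 1+24 = 25 → [6, 15, 16, 24, 25]
sum = 86

86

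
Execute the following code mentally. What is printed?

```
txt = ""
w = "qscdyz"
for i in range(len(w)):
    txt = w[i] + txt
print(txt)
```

zydcsq

i=0: prepend 'q' → 'q'
i=1: prepend 's' → 'sq'
i=2: prepend 'c' → 'csq'
i=3: prepend 'd' → 'dcsq'
i=4: prepend 'y' → 'ydcsq'
i=5: prepend 'z' → 'zydcsq'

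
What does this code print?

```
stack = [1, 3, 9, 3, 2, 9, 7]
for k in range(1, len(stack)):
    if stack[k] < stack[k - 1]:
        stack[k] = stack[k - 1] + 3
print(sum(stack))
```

k=1: 3>=1, unchanged → [1, 3, 9, 3, 2, 9, 7]
k=2: 9>=3, unchanged → [1, 3, 9, 3, 2, 9, 7]
k=3: 3<9, stack[3] = 9+3 = 12 → [1, 3, 9, 12, 2, 9, 7]
k=4: 2<12, stack[4] = 12+3 = 15 → [1, 3, 9, 12, 15, 9, 7]
k=5: 9<15, stack[5] = 15+3 = 18 → [1, 3, 9, 12, 15, 18, 7]
k=6: 7<18, stack[6] = 18+3 = 21 → [1, 3, 9, 12, 15, 18, 21]
sum = 79

79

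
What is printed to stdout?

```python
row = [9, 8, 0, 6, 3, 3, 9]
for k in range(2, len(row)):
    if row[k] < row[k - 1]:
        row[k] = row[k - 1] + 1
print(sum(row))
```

k=2: 0<8, row[2] = 8+1 = 9 → [9, 8, 9, 6, 3, 3, 9]
k=3: 6<9, row[3] = 9+1 = 10 → [9, 8, 9, 10, 3, 3, 9]
k=4: 3<10, row[4] = 10+1 = 11 → [9, 8, 9, 10, 11, 3, 9]
k=5: 3<11, row[5] = 11+1 = 12 → [9, 8, 9, 10, 11, 12, 9]
k=6: 9<12, row[6] = 12+1 = 13 → [9, 8, 9, 10, 11, 12, 13]
sum = 72

72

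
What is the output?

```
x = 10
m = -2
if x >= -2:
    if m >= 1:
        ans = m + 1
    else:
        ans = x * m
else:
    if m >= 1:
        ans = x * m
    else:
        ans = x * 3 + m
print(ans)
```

x=10, m=-2
x >= -2 is True; m >= 1 is False
→ ans = x * m = -20

-20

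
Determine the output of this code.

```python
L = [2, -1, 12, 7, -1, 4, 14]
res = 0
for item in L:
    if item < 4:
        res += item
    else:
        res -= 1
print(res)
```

item=2: <4, res = 0+2 = 2
item=-1: <4, res = 2+(-1) = 1
item=12: not <4, res = 1-1 = 0
item=7: not <4, res = 0-1 = -1
item=-1: <4, res = (-1)+(-1) = -2
item=4: not <4, res = (-2)-1 = -3
item=14: not <4, res = (-3)-1 = -4

-4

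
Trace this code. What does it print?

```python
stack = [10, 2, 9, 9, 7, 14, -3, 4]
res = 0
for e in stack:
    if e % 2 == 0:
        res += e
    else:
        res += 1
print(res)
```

e=10: even, res = 0+10 = 10
e=2: even, res = 10+2 = 12
e=9: not even, res = 12+1 = 13
e=9: not even, res = 13+1 = 14
e=7: not even, res = 14+1 = 15
e=14: even, res = 15+14 = 29
e=-3: not even, res = 29+1 = 30
e=4: even, res = 30+4 = 34

34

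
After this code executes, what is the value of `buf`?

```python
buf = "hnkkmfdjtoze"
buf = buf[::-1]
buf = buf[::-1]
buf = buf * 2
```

'hnkkmfdjtozehnkkmfdjtoze'

reverse → 'ezotjdfmkknh'
reverse → 'hnkkmfdjtoze'
repeat ×2 → 'hnkkmfdjtozehnkkmfdjtoze'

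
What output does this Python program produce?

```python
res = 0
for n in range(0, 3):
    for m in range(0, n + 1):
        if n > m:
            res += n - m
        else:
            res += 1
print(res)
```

7

n=0,m=0: not 0>0, res = 0+1 = 1
n=1,m=0: 1>0, res = 1+1 = 2
n=1,m=1: not 1>1, res = 2+1 = 3
n=2,m=0: 2>0, res = 3+2 = 5
n=2,m=1: 2>1, res = 5+1 = 6
n=2,m=2: not 2>2, res = 6+1 = 7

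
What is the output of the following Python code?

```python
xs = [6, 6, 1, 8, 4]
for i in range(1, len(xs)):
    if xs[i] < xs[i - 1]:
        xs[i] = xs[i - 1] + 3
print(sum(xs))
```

i=1: 6>=6, unchanged → [6, 6, 1, 8, 4]
i=2: 1<6, xs[2] = 6+3 = 9 → [6, 6, 9, 8, 4]
i=3: 8<9, xs[3] = 9+3 = 12 → [6, 6, 9, 12, 4]
i=4: 4<12, xs[4] = 12+3 = 15 → [6, 6, 9, 12, 15]
sum = 48

48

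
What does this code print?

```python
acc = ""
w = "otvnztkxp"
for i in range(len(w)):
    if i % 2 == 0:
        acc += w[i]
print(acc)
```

i=0: add 'o' → 'o'
i=1: skip
i=2: add 'v' → 'ov'
i=3: skip
i=4: add 'z' → 'ovz'
i=5: skip
i=6: add 'k' → 'ovzk'
i=7: skip
i=8: add 'p' → 'ovzkp'

ovzkp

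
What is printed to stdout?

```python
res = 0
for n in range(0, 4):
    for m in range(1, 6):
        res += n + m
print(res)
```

90

n=0,m=1: res = 0+1 = 1
n=0,m=2: res = 1+2 = 3
n=0,m=3: res = 3+3 = 6
n=0,m=4: res = 6+4 = 10
n=0,m=5: res = 10+5 = 15
n=1,m=1: res = 15+2 = 17
n=1,m=2: res = 17+3 = 20
n=1,m=3: res = 20+4 = 24
n=1,m=4: res = 24+5 = 29
n=1,m=5: res = 29+6 = 35
n=2,m=1: res = 35+3 = 38
n=2,m=2: res = 38+4 = 42
n=2,m=3: res = 42+5 = 47
n=2,m=4: res = 47+6 = 53
n=2,m=5: res = 53+7 = 60
n=3,m=1: res = 60+4 = 64
n=3,m=2: res = 64+5 = 69
n=3,m=3: res = 69+6 = 75
n=3,m=4: res = 75+7 = 82
n=3,m=5: res = 82+8 = 90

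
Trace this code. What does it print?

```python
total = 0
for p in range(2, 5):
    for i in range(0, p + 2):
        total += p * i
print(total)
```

102

p=2,i=0: total = 0+0 = 0
p=2,i=1: total = 0+2 = 2
p=2,i=2: total = 2+4 = 6
p=2,i=3: total = 6+6 = 12
p=3,i=0: total = 12+0 = 12
p=3,i=1: total = 12+3 = 15
p=3,i=2: total = 15+6 = 21
p=3,i=3: total = 21+9 = 30
p=3,i=4: total = 30+12 = 42
p=4,i=0: total = 42+0 = 42
p=4,i=1: total = 42+4 = 46
p=4,i=2: total = 46+8 = 54
p=4,i=3: total = 54+12 = 66
p=4,i=4: total = 66+16 = 82
p=4,i=5: total = 82+20 = 102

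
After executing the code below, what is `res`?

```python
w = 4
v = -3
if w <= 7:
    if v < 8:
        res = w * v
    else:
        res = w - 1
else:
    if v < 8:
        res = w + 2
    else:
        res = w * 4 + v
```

w=4, v=-3
w <= 7 is True; v < 8 is True
→ res = w * v = -12

-12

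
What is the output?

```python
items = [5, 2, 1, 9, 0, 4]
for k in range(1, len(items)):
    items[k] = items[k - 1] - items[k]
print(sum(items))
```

-15

k=1: items[1] = 5-2 = 3 → [5, 3, 1, 9, 0, 4]
k=2: items[2] = 3-1 = 2 → [5, 3, 2, 9, 0, 4]
k=3: items[3] = 2-9 = -7 → [5, 3, 2, -7, 0, 4]
k=4: items[4] = (-7)-0 = -7 → [5, 3, 2, -7, -7, 4]
k=5: items[5] = (-7)-4 = -11 → [5, 3, 2, -7, -7, -11]
sum = -15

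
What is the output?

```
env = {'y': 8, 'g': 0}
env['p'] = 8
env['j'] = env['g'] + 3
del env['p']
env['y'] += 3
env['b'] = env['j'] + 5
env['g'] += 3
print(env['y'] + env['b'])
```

19

env['p'] = 8 → {'y': 8, 'g': 0, 'p': 8}
env['j'] = env['g']+3 = 3 → {'y': 8, 'g': 0, 'p': 8, 'j': 3}
del 'p' → {'y': 8, 'g': 0, 'j': 3}
env['y'] = 8+3 = 11 → {'y': 11, 'g': 0, 'j': 3}
env['b'] = env['j']+5 = 8 → {'y': 11, 'g': 0, 'j': 3, 'b': 8}
env['g'] = 0+3 = 3 → {'y': 11, 'g': 3, 'j': 3, 'b': 8}
env['y']+env['b'] = 11+8 = 19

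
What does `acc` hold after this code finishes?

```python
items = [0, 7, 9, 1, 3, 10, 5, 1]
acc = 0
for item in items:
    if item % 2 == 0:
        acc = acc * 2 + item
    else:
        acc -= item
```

item=0: even, acc = 0*2+0 = 0
item=7: not even, acc = 0-7 = -7
item=9: not even, acc = (-7)-9 = -16
item=1: not even, acc = (-16)-1 = -17
item=3: not even, acc = (-17)-3 = -20
item=10: even, acc = (-20)*2+10 = -30
item=5: not even, acc = (-30)-5 = -35
item=1: not even, acc = (-35)-1 = -36

-36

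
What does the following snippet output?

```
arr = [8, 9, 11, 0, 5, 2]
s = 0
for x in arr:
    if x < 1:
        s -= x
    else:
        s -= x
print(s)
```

-35

x=8: not <1, s = 0-8 = -8
x=9: not <1, s = (-8)-9 = -17
x=11: not <1, s = (-17)-11 = -28
x=0: <1, s = (-28)-0 = -28
x=5: not <1, s = (-28)-5 = -33
x=2: not <1, s = (-33)-2 = -35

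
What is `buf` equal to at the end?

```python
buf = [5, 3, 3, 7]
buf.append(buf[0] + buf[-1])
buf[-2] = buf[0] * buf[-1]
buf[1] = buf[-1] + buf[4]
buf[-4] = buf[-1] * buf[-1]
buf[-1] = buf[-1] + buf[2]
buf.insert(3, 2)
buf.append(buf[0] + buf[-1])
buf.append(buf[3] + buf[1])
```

[5, 144, 3, 2, 60, 15, 20, 146]

append buf[0]+buf[-1] = 5+7 = 12 → [5, 3, 3, 7, 12]
buf[-2] = buf[0]*buf[-1] = 5*12 = 60 → [5, 3, 3, 60, 12]
buf[1] = buf[-1]+buf[4] = 12+12 = 24 → [5, 24, 3, 60, 12]
buf[-4] = buf[-1]*buf[-1] = 12*12 = 144 → [5, 144, 3, 60, 12]
buf[-1] = buf[-1]+buf[2] = 12+3 = 15 → [5, 144, 3, 60, 15]
insert 2 at 3 → [5, 144, 3, 2, 60, 15]
append buf[0]+buf[-1] = 5+15 = 20 → [5, 144, 3, 2, 60, 15, 20]
append buf[3]+buf[1] = 2+144 = 146 → [5, 144, 3, 2, 60, 15, 20, 146]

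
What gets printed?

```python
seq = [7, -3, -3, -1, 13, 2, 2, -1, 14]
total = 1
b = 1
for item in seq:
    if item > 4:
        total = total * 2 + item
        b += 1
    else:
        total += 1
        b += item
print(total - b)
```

94

item=7: >4, total = 1*2+7 = 9; b=2
item=-3: not >4, total = 9+1 = 10; b=-1
item=-3: not >4, total = 10+1 = 11; b=-4
item=-1: not >4, total = 11+1 = 12; b=-5
item=13: >4, total = 12*2+13 = 37; b=-4
item=2: not >4, total = 37+1 = 38; b=-2
item=2: not >4, total = 38+1 = 39; b=0
item=-1: not >4, total = 39+1 = 40; b=-1
item=14: >4, total = 40*2+14 = 94; b=0
total-b = 94-0 = 94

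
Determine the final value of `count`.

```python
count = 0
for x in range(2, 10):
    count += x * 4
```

x=2: count = 0+2*4 = 8
x=3: count = 8+3*4 = 20
x=4: count = 20+4*4 = 36
x=5: count = 36+5*4 = 56
x=6: count = 56+6*4 = 80
x=7: count = 80+7*4 = 108
x=8: count = 108+8*4 = 140
x=9: count = 140+9*4 = 176

176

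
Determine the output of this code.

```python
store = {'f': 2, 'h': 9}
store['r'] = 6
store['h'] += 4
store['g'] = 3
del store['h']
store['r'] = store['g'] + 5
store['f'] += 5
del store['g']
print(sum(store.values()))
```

15

store['r'] = 6 → {'f': 2, 'h': 9, 'r': 6}
store['h'] = 9+4 = 13 → {'f': 2, 'h': 13, 'r': 6}
store['g'] = 3 → {'f': 2, 'h': 13, 'r': 6, 'g': 3}
del 'h' → {'f': 2, 'r': 6, 'g': 3}
store['r'] = store['g']+5 = 8 → {'f': 2, 'r': 8, 'g': 3}
store['f'] = 2+5 = 7 → {'f': 7, 'r': 8, 'g': 3}
del 'g' → {'f': 7, 'r': 8}
sum of values = 15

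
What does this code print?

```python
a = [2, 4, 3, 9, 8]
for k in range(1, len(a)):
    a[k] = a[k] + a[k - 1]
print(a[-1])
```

k=1: a[1] = 4+2 = 6 → [2, 6, 3, 9, 8]
k=2: a[2] = 3+6 = 9 → [2, 6, 9, 9, 8]
k=3: a[3] = 9+9 = 18 → [2, 6, 9, 18, 8]
k=4: a[4] = 8+18 = 26 → [2, 6, 9, 18, 26]

26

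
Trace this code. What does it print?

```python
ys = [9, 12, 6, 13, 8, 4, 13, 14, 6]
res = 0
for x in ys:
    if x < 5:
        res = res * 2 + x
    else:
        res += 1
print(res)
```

x=9: not <5, res = 0+1 = 1
x=12: not <5, res = 1+1 = 2
x=6: not <5, res = 2+1 = 3
x=13: not <5, res = 3+1 = 4
x=8: not <5, res = 4+1 = 5
x=4: <5, res = 5*2+4 = 14
x=13: not <5, res = 14+1 = 15
x=14: not <5, res = 15+1 = 16
x=6: not <5, res = 16+1 = 17

17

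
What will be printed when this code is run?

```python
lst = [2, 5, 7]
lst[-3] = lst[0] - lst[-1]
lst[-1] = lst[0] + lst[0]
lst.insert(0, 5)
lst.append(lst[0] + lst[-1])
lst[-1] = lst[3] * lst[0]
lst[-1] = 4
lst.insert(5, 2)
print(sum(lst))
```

1

lst[-3] = lst[0]-lst[-1] = 2-7 = -5 → [-5, 5, 7]
lst[-1] = lst[0]+lst[0] = (-5)+(-5) = -10 → [-5, 5, -10]
insert 5 at 0 → [5, -5, 5, -10]
append lst[0]+lst[-1] = 5+(-10) = -5 → [5, -5, 5, -10, -5]
lst[-1] = lst[3]*lst[0] = (-10)*5 = -50 → [5, -5, 5, -10, -50]
lst[-1] = 4 → [5, -5, 5, -10, 4]
insert 2 at 5 → [5, -5, 5, -10, 4, 2]
sum = 1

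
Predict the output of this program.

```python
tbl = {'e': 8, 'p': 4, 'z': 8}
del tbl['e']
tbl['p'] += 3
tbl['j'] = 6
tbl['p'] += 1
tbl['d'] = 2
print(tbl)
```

del 'e' → {'p': 4, 'z': 8}
tbl['p'] = 4+3 = 7 → {'p': 7, 'z': 8}
tbl['j'] = 6 → {'p': 7, 'z': 8, 'j': 6}
tbl['p'] = 7+1 = 8 → {'p': 8, 'z': 8, 'j': 6}
tbl['d'] = 2 → {'p': 8, 'z': 8, 'j': 6, 'd': 2}

{'p': 8, 'z': 8, 'j': 6, 'd': 2}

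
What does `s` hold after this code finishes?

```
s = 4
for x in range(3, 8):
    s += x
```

x=3: s = 4+3 = 7
x=4: s = 7+4 = 11
x=5: s = 11+5 = 16
x=6: s = 16+6 = 22
x=7: s = 22+7 = 29

29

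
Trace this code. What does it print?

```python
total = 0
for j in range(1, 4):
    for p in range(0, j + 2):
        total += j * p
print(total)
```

45

j=1,p=0: total = 0+0 = 0
j=1,p=1: total = 0+1 = 1
j=1,p=2: total = 1+2 = 3
j=2,p=0: total = 3+0 = 3
j=2,p=1: total = 3+2 = 5
j=2,p=2: total = 5+4 = 9
j=2,p=3: total = 9+6 = 15
j=3,p=0: total = 15+0 = 15
j=3,p=1: total = 15+3 = 18
j=3,p=2: total = 18+6 = 24
j=3,p=3: total = 24+9 = 33
j=3,p=4: total = 33+12 = 45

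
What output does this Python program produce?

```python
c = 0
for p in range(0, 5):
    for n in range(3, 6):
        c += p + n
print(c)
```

p=0,n=3: c = 0+3 = 3
p=0,n=4: c = 3+4 = 7
p=0,n=5: c = 7+5 = 12
p=1,n=3: c = 12+4 = 16
p=1,n=4: c = 16+5 = 21
p=1,n=5: c = 21+6 = 27
p=2,n=3: c = 27+5 = 32
p=2,n=4: c = 32+6 = 38
p=2,n=5: c = 38+7 = 45
p=3,n=3: c = 45+6 = 51
p=3,n=4: c = 51+7 = 58
p=3,n=5: c = 58+8 = 66
p=4,n=3: c = 66+7 = 73
p=4,n=4: c = 73+8 = 81
p=4,n=5: c = 81+9 = 90

90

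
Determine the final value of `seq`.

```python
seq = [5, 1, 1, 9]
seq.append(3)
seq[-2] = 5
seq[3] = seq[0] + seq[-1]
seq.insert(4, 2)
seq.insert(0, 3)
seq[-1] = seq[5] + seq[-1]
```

append 3 → [5, 1, 1, 9, 3]
seq[-2] = 5 → [5, 1, 1, 5, 3]
seq[3] = seq[0]+seq[-1] = 5+3 = 8 → [5, 1, 1, 8, 3]
insert 2 at 4 → [5, 1, 1, 8, 2, 3]
insert 3 at 0 → [3, 5, 1, 1, 8, 2, 3]
seq[-1] = seq[5]+seq[-1] = 2+3 = 5 → [3, 5, 1, 1, 8, 2, 5]

[3, 5, 1, 1, 8, 2, 5]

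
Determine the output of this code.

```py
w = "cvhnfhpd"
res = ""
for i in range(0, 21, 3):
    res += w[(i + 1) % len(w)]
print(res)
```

i=0: add w[1]='v' → 'v'
i=3: add w[4]='f' → 'vf'
i=6: add w[7]='d' → 'vfd'
i=9: add w[2]='h' → 'vfdh'
i=12: add w[5]='h' → 'vfdhh'
i=15: add w[0]='c' → 'vfdhhc'
i=18: add w[3]='n' → 'vfdhhcn'

vfdhhcn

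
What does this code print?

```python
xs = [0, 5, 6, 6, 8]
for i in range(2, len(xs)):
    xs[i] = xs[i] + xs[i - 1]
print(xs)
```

[0, 5, 11, 17, 25]

i=2: xs[2] = 6+5 = 11 → [0, 5, 11, 6, 8]
i=3: xs[3] = 6+11 = 17 → [0, 5, 11, 17, 8]
i=4: xs[4] = 8+17 = 25 → [0, 5, 11, 17, 25]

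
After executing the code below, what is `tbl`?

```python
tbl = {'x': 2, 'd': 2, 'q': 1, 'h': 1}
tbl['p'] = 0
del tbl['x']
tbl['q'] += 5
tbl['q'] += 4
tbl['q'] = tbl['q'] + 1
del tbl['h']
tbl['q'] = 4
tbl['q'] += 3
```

tbl['p'] = 0 → {'x': 2, 'd': 2, 'q': 1, 'h': 1, 'p': 0}
del 'x' → {'d': 2, 'q': 1, 'h': 1, 'p': 0}
tbl['q'] = 1+5 = 6 → {'d': 2, 'q': 6, 'h': 1, 'p': 0}
tbl['q'] = 6+4 = 10 → {'d': 2, 'q': 10, 'h': 1, 'p': 0}
tbl['q'] = tbl['q']+1 = 11 → {'d': 2, 'q': 11, 'h': 1, 'p': 0}
del 'h' → {'d': 2, 'q': 11, 'p': 0}
tbl['q'] = 4 → {'d': 2, 'q': 4, 'p': 0}
tbl['q'] = 4+3 = 7 → {'d': 2, 'q': 7, 'p': 0}

{'d': 2, 'q': 7, 'p': 0}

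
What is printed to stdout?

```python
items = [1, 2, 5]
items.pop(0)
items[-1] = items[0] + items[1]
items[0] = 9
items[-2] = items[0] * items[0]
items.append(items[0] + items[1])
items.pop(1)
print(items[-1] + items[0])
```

pop(0) removes 1 → [2, 5]
items[-1] = items[0]+items[1] = 2+5 = 7 → [2, 7]
items[0] = 9 → [9, 7]
items[-2] = items[0]*items[0] = 9*9 = 81 → [81, 7]
append items[0]+items[1] = 81+7 = 88 → [81, 7, 88]
pop(1) removes 7 → [81, 88]
items[-1]+items[0] = 88+81 = 169

169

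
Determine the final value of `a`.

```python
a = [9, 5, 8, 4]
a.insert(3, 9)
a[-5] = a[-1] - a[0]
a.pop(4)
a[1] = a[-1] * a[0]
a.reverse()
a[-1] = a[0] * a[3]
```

[9, 8, -45, -45]

insert 9 at 3 → [9, 5, 8, 9, 4]
a[-5] = a[-1]-a[0] = 4-9 = -5 → [-5, 5, 8, 9, 4]
pop(4) removes 4 → [-5, 5, 8, 9]
a[1] = a[-1]*a[0] = 9*(-5) = -45 → [-5, -45, 8, 9]
reverse → [9, 8, -45, -5]
a[-1] = a[0]*a[3] = 9*(-5) = -45 → [9, 8, -45, -45]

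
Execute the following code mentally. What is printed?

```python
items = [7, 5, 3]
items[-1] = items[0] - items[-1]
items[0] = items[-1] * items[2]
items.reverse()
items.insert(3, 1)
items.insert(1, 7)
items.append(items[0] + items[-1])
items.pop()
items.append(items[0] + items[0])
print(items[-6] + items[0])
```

8

items[-1] = items[0]-items[-1] = 7-3 = 4 → [7, 5, 4]
items[0] = items[-1]*items[2] = 4*4 = 16 → [16, 5, 4]
reverse → [4, 5, 16]
insert 1 at 3 → [4, 5, 16, 1]
insert 7 at 1 → [4, 7, 5, 16, 1]
append items[0]+items[-1] = 4+1 = 5 → [4, 7, 5, 16, 1, 5]
pop() removes 5 → [4, 7, 5, 16, 1]
append items[0]+items[0] = 4+4 = 8 → [4, 7, 5, 16, 1, 8]
items[-6]+items[0] = 4+4 = 8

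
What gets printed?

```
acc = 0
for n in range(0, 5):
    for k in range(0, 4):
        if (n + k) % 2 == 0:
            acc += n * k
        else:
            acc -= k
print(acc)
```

n=0,k=0: even sum, acc = 0+0 = 0
n=0,k=1: odd sum, acc = 0-1 = -1
n=0,k=2: even sum, acc = (-1)+0 = -1
n=0,k=3: odd sum, acc = (-1)-3 = -4
n=1,k=0: odd sum, acc = (-4)-0 = -4
n=1,k=1: even sum, acc = (-4)+1 = -3
n=1,k=2: odd sum, acc = (-3)-2 = -5
n=1,k=3: even sum, acc = (-5)+3 = -2
n=2,k=0: even sum, acc = (-2)+0 = -2
n=2,k=1: odd sum, acc = (-2)-1 = -3
n=2,k=2: even sum, acc = (-3)+4 = 1
n=2,k=3: odd sum, acc = 1-3 = -2
n=3,k=0: odd sum, acc = (-2)-0 = -2
n=3,k=1: even sum, acc = (-2)+3 = 1
n=3,k=2: odd sum, acc = 1-2 = -1
n=3,k=3: even sum, acc = (-1)+9 = 8
n=4,k=0: even sum, acc = 8+0 = 8
n=4,k=1: odd sum, acc = 8-1 = 7
n=4,k=2: even sum, acc = 7+8 = 15
n=4,k=3: odd sum, acc = 15-3 = 12

12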